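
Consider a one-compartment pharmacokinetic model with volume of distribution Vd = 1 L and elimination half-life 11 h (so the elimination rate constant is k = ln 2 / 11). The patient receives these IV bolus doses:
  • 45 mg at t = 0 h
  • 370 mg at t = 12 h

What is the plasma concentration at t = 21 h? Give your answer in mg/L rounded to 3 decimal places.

k = ln 2 / 11 = 0.06301 per h
Dose 1 (45 mg at t=0 h): 45·exp(−0.06301·21) = 11.982 mg/L
Dose 2 (370 mg at t=12 h): 370·exp(−0.06301·9) = 209.848 mg/L
C(21) = 11.982 + 209.848 = 221.830 mg/L

221.830 mg/L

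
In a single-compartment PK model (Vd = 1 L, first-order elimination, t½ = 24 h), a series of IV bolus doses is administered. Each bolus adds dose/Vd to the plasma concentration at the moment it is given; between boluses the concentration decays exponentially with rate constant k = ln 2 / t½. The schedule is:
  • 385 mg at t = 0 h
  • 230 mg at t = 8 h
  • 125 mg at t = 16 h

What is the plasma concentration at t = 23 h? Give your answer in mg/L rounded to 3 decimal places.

k = ln 2 / 24 = 0.02888 per h
Dose 1 (385 mg at t=0 h): 385·exp(−0.02888·23) = 198.141 mg/L
Dose 2 (230 mg at t=8 h): 230·exp(−0.02888·15) = 149.137 mg/L
Dose 3 (125 mg at t=16 h): 125·exp(−0.02888·7) = 102.120 mg/L
C(23) = 198.141 + 149.137 + 102.120 = 449.397 mg/L

449.397 mg/L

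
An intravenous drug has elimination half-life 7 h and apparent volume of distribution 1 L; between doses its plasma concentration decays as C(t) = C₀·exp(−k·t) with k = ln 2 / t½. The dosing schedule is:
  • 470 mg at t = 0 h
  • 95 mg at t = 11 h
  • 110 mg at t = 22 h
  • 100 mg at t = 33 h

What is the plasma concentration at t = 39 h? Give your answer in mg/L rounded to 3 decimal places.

91.458 mg/L

k = ln 2 / 7 = 0.09902 per h
Dose 1 (470 mg at t=0 h): 470·exp(−0.09902·39) = 9.884 mg/L
Dose 2 (95 mg at t=11 h): 95·exp(−0.09902·28) = 5.938 mg/L
Dose 3 (110 mg at t=22 h): 110·exp(−0.09902·17) = 20.432 mg/L
Dose 4 (100 mg at t=33 h): 100·exp(−0.09902·6) = 55.204 mg/L
C(39) = 9.884 + 5.938 + 20.432 + 55.204 = 91.458 mg/L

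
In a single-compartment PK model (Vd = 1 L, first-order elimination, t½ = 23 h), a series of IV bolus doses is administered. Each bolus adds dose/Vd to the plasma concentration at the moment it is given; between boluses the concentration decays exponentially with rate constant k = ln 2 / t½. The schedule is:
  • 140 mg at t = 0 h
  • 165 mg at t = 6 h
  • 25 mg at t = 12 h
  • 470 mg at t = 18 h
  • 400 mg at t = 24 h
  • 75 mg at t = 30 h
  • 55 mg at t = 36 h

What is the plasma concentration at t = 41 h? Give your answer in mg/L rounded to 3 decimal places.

k = ln 2 / 23 = 0.03014 per h
Dose 1 (140 mg at t=0 h): 140·exp(−0.03014·41) = 40.692 mg/L
Dose 2 (165 mg at t=6 h): 165·exp(−0.03014·35) = 57.464 mg/L
Dose 3 (25 mg at t=12 h): 25·exp(−0.03014·29) = 10.432 mg/L
Dose 4 (470 mg at t=18 h): 470·exp(−0.03014·23) = 235.000 mg/L
Dose 5 (400 mg at t=24 h): 400·exp(−0.03014·17) = 239.640 mg/L
Dose 6 (75 mg at t=30 h): 75·exp(−0.03014·11) = 53.838 mg/L
Dose 7 (55 mg at t=36 h): 55·exp(−0.03014·5) = 47.307 mg/L
C(41) = 40.692 + 57.464 + 10.432 + 235.000 + 239.640 + 53.838 + 47.307 = 684.373 mg/L

684.373 mg/L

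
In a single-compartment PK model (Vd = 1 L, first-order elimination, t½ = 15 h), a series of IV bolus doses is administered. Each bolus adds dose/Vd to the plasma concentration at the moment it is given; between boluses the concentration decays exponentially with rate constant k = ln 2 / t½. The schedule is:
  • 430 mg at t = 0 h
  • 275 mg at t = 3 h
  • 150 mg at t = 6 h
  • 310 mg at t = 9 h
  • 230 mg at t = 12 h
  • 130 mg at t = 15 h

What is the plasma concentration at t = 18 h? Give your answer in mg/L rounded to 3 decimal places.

902.823 mg/L

k = ln 2 / 15 = 0.04621 per h
Dose 1 (430 mg at t=0 h): 430·exp(−0.04621·18) = 187.168 mg/L
Dose 2 (275 mg at t=3 h): 275·exp(−0.04621·15) = 137.500 mg/L
Dose 3 (150 mg at t=6 h): 150·exp(−0.04621·12) = 86.152 mg/L
Dose 4 (310 mg at t=9 h): 310·exp(−0.04621·9) = 204.524 mg/L
Dose 5 (230 mg at t=12 h): 230·exp(−0.04621·6) = 174.307 mg/L
Dose 6 (130 mg at t=15 h): 130·exp(−0.04621·3) = 113.172 mg/L
C(18) = 187.168 + 137.500 + 86.152 + 204.524 + 174.307 + 113.172 = 902.823 mg/L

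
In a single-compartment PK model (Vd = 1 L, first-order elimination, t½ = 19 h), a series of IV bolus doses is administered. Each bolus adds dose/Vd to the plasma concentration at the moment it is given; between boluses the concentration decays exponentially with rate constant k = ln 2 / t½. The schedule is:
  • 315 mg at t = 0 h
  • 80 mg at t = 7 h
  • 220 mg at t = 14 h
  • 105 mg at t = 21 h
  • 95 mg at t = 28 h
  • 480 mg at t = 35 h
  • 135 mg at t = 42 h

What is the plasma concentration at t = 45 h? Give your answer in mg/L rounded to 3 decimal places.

k = ln 2 / 19 = 0.03648 per h
Dose 1 (315 mg at t=0 h): 315·exp(−0.03648·45) = 61.002 mg/L
Dose 2 (80 mg at t=7 h): 80·exp(−0.03648·38) = 20.000 mg/L
Dose 3 (220 mg at t=14 h): 220·exp(−0.03648·31) = 71.002 mg/L
Dose 4 (105 mg at t=21 h): 105·exp(−0.03648·24) = 43.746 mg/L
Dose 5 (95 mg at t=28 h): 95·exp(−0.03648·17) = 51.095 mg/L
Dose 6 (480 mg at t=35 h): 480·exp(−0.03648·10) = 333.276 mg/L
Dose 7 (135 mg at t=42 h): 135·exp(−0.03648·3) = 121.005 mg/L
C(45) = 61.002 + 20.000 + 71.002 + 43.746 + 51.095 + 333.276 + 121.005 = 701.126 mg/L

701.126 mg/L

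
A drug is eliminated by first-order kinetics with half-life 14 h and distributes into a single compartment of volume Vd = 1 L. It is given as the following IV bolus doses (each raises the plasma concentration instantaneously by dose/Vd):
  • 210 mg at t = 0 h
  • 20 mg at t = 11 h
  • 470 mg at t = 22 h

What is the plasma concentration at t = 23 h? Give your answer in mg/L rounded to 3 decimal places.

k = ln 2 / 14 = 0.04951 per h
Dose 1 (210 mg at t=0 h): 210·exp(−0.04951·23) = 67.247 mg/L
Dose 2 (20 mg at t=11 h): 20·exp(−0.04951·12) = 11.041 mg/L
Dose 3 (470 mg at t=22 h): 470·exp(−0.04951·1) = 447.297 mg/L
C(23) = 67.247 + 11.041 + 447.297 = 525.584 mg/L

525.584 mg/L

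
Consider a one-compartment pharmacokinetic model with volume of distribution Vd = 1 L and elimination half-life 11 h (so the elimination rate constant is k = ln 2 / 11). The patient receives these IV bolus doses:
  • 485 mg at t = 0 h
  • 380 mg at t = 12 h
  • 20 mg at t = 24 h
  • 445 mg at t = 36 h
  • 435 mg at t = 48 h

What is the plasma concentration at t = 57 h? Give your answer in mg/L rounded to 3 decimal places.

k = ln 2 / 11 = 0.06301 per h
Dose 1 (485 mg at t=0 h): 485·exp(−0.06301·57) = 13.362 mg/L
Dose 2 (380 mg at t=12 h): 380·exp(−0.06301·45) = 22.300 mg/L
Dose 3 (20 mg at t=24 h): 20·exp(−0.06301·33) = 2.500 mg/L
Dose 4 (445 mg at t=36 h): 445·exp(−0.06301·21) = 118.486 mg/L
Dose 5 (435 mg at t=48 h): 435·exp(−0.06301·9) = 246.713 mg/L
C(57) = 13.362 + 22.300 + 2.500 + 118.486 + 246.713 = 403.360 mg/L

403.360 mg/L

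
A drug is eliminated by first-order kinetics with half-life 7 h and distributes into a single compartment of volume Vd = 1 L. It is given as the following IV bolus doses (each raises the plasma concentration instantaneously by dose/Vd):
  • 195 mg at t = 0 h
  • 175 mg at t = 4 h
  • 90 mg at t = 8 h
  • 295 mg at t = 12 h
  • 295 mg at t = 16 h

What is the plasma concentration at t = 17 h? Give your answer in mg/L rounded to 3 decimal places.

k = ln 2 / 7 = 0.09902 per h
Dose 1 (195 mg at t=0 h): 195·exp(−0.09902·17) = 36.221 mg/L
Dose 2 (175 mg at t=4 h): 175·exp(−0.09902·13) = 48.304 mg/L
Dose 3 (90 mg at t=8 h): 90·exp(−0.09902·9) = 36.915 mg/L
Dose 4 (295 mg at t=12 h): 295·exp(−0.09902·5) = 179.805 mg/L
Dose 5 (295 mg at t=16 h): 295·exp(−0.09902·1) = 267.188 mg/L
C(17) = 36.221 + 48.304 + 36.915 + 179.805 + 267.188 = 568.433 mg/L

568.433 mg/L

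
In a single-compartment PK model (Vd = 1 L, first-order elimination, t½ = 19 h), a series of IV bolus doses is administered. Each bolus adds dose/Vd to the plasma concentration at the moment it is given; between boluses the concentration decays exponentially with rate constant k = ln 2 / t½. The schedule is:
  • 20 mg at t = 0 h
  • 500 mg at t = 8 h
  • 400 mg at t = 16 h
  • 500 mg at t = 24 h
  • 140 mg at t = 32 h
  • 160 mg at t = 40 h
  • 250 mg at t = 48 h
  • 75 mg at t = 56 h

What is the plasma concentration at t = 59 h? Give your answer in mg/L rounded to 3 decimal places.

669.770 mg/L

k = ln 2 / 19 = 0.03648 per h
Dose 1 (20 mg at t=0 h): 20·exp(−0.03648·59) = 2.324 mg/L
Dose 2 (500 mg at t=8 h): 500·exp(−0.03648·51) = 77.793 mg/L
Dose 3 (400 mg at t=16 h): 400·exp(−0.03648·43) = 83.326 mg/L
Dose 4 (500 mg at t=24 h): 500·exp(−0.03648·35) = 139.457 mg/L
Dose 5 (140 mg at t=32 h): 140·exp(−0.03648·27) = 52.282 mg/L
Dose 6 (160 mg at t=40 h): 160·exp(−0.03648·19) = 80.000 mg/L
Dose 7 (250 mg at t=48 h): 250·exp(−0.03648·11) = 167.363 mg/L
Dose 8 (75 mg at t=56 h): 75·exp(−0.03648·3) = 67.225 mg/L
C(59) = 2.324 + 77.793 + 83.326 + 139.457 + 52.282 + 80.000 + 167.363 + 67.225 = 669.770 mg/L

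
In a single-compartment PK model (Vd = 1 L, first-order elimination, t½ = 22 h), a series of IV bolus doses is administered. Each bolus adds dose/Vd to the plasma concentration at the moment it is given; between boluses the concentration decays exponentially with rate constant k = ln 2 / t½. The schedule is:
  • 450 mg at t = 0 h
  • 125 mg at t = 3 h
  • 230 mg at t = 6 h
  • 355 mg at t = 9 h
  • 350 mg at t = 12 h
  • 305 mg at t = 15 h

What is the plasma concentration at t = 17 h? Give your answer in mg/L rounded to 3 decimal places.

k = ln 2 / 22 = 0.03151 per h
Dose 1 (450 mg at t=0 h): 450·exp(−0.03151·17) = 263.389 mg/L
Dose 2 (125 mg at t=3 h): 125·exp(−0.03151·14) = 80.417 mg/L
Dose 3 (230 mg at t=6 h): 230·exp(−0.03151·11) = 162.635 mg/L
Dose 4 (355 mg at t=9 h): 355·exp(−0.03151·8) = 275.907 mg/L
Dose 5 (350 mg at t=12 h): 350·exp(−0.03151·5) = 298.987 mg/L
Dose 6 (305 mg at t=15 h): 305·exp(−0.03151·2) = 286.374 mg/L
C(17) = 263.389 + 80.417 + 162.635 + 275.907 + 298.987 + 286.374 = 1367.709 mg/L

1367.709 mg/L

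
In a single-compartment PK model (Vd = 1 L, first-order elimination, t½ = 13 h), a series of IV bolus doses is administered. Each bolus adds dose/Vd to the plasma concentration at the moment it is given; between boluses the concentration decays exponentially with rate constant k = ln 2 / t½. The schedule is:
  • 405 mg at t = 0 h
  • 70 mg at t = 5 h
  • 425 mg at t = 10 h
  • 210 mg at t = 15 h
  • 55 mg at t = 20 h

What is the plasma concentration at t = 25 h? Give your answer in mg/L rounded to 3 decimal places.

k = ln 2 / 13 = 0.05332 per h
Dose 1 (405 mg at t=0 h): 405·exp(−0.05332·25) = 106.795 mg/L
Dose 2 (70 mg at t=5 h): 70·exp(−0.05332·20) = 24.098 mg/L
Dose 3 (425 mg at t=10 h): 425·exp(−0.05332·15) = 191.006 mg/L
Dose 4 (210 mg at t=15 h): 210·exp(−0.05332·10) = 123.213 mg/L
Dose 5 (55 mg at t=20 h): 55·exp(−0.05332·5) = 42.129 mg/L
C(25) = 106.795 + 24.098 + 191.006 + 123.213 + 42.129 = 487.241 mg/L

487.241 mg/L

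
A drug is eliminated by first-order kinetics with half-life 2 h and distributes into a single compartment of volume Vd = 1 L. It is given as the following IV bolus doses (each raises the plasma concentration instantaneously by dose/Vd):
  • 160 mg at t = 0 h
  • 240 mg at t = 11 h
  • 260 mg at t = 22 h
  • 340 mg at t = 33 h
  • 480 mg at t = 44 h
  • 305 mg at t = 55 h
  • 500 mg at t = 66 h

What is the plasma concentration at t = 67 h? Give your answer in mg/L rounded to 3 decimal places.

358.487 mg/L

k = ln 2 / 2 = 0.34657 per h
Dose 1 (160 mg at t=0 h): 160·exp(−0.34657·67) = 0.000 mg/L
Dose 2 (240 mg at t=11 h): 240·exp(−0.34657·56) = 0.000 mg/L
Dose 3 (260 mg at t=22 h): 260·exp(−0.34657·45) = 0.000 mg/L
Dose 4 (340 mg at t=33 h): 340·exp(−0.34657·34) = 0.003 mg/L
Dose 5 (480 mg at t=44 h): 480·exp(−0.34657·23) = 0.166 mg/L
Dose 6 (305 mg at t=55 h): 305·exp(−0.34657·12) = 4.766 mg/L
Dose 7 (500 mg at t=66 h): 500·exp(−0.34657·1) = 353.553 mg/L
C(67) = 0.000 + 0.000 + 0.000 + 0.003 + 0.166 + 4.766 + 353.553 = 358.487 mg/L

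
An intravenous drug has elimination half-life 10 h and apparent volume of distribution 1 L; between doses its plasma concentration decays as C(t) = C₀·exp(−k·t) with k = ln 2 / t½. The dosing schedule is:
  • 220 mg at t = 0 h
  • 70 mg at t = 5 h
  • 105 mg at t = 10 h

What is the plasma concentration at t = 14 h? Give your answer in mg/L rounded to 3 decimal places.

k = ln 2 / 10 = 0.06931 per h
Dose 1 (220 mg at t=0 h): 220·exp(−0.06931·14) = 83.364 mg/L
Dose 2 (70 mg at t=5 h): 70·exp(−0.06931·9) = 37.512 mg/L
Dose 3 (105 mg at t=10 h): 105·exp(−0.06931·4) = 79.575 mg/L
C(14) = 83.364 + 37.512 + 79.575 = 200.452 mg/L

200.452 mg/L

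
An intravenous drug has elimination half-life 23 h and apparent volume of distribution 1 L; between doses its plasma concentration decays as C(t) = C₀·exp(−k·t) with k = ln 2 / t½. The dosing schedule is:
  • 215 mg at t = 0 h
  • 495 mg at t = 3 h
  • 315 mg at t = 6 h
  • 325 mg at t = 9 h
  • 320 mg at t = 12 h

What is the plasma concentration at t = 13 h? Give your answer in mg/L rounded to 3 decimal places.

k = ln 2 / 23 = 0.03014 per h
Dose 1 (215 mg at t=0 h): 215·exp(−0.03014·13) = 145.309 mg/L
Dose 2 (495 mg at t=3 h): 495·exp(−0.03014·10) = 366.204 mg/L
Dose 3 (315 mg at t=6 h): 315·exp(−0.03014·7) = 255.090 mg/L
Dose 4 (325 mg at t=9 h): 325·exp(−0.03014·4) = 288.091 mg/L
Dose 5 (320 mg at t=12 h): 320·exp(−0.03014·1) = 310.500 mg/L
C(13) = 145.309 + 366.204 + 255.090 + 288.091 + 310.500 = 1365.193 mg/L

1365.193 mg/L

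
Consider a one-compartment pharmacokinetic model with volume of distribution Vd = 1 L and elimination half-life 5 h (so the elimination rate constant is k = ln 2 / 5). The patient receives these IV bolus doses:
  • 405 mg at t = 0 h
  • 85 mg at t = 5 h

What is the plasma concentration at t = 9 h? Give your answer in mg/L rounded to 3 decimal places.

k = ln 2 / 5 = 0.13863 per h
Dose 1 (405 mg at t=0 h): 405·exp(−0.13863·9) = 116.306 mg/L
Dose 2 (85 mg at t=5 h): 85·exp(−0.13863·4) = 48.820 mg/L
C(9) = 116.306 + 48.820 = 165.125 mg/L

165.125 mg/L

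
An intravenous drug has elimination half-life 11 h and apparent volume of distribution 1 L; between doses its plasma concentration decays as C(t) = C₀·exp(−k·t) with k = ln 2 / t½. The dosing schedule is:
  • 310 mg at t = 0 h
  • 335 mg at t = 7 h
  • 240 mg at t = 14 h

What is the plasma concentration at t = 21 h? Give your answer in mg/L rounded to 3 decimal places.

k = ln 2 / 11 = 0.06301 per h
Dose 1 (310 mg at t=0 h): 310·exp(−0.06301·21) = 82.541 mg/L
Dose 2 (335 mg at t=7 h): 335·exp(−0.06301·14) = 138.649 mg/L
Dose 3 (240 mg at t=14 h): 240·exp(−0.06301·7) = 154.400 mg/L
C(21) = 82.541 + 138.649 + 154.400 = 375.589 mg/L

375.589 mg/L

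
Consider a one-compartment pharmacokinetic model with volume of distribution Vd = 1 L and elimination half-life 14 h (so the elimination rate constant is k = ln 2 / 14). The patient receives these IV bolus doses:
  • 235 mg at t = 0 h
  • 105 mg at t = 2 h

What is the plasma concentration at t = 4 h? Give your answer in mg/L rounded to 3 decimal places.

k = ln 2 / 14 = 0.04951 per h
Dose 1 (235 mg at t=0 h): 235·exp(−0.04951·4) = 192.779 mg/L
Dose 2 (105 mg at t=2 h): 105·exp(−0.04951·2) = 95.101 mg/L
C(4) = 192.779 + 95.101 = 287.880 mg/L

287.880 mg/L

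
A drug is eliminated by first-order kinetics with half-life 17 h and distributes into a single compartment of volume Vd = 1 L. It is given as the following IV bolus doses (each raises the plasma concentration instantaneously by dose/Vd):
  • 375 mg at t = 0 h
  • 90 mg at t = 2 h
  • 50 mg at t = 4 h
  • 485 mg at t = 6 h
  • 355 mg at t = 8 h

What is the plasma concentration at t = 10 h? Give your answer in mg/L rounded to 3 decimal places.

1092.746 mg/L

k = ln 2 / 17 = 0.04077 per h
Dose 1 (375 mg at t=0 h): 375·exp(−0.04077·10) = 249.434 mg/L
Dose 2 (90 mg at t=2 h): 90·exp(−0.04077·8) = 64.950 mg/L
Dose 3 (50 mg at t=4 h): 50·exp(−0.04077·6) = 39.149 mg/L
Dose 4 (485 mg at t=6 h): 485·exp(−0.04077·4) = 412.013 mg/L
Dose 5 (355 mg at t=8 h): 355·exp(−0.04077·2) = 327.200 mg/L
C(10) = 249.434 + 64.950 + 39.149 + 412.013 + 327.200 = 1092.746 mg/L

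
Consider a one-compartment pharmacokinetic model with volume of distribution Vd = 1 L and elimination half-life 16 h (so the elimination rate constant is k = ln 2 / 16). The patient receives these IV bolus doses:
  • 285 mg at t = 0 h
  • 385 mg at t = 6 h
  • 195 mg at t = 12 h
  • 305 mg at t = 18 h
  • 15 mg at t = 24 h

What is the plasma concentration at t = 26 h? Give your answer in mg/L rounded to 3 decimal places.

k = ln 2 / 16 = 0.04332 per h
Dose 1 (285 mg at t=0 h): 285·exp(−0.04332·26) = 92.400 mg/L
Dose 2 (385 mg at t=6 h): 385·exp(−0.04332·20) = 161.873 mg/L
Dose 3 (195 mg at t=12 h): 195·exp(−0.04332·14) = 106.325 mg/L
Dose 4 (305 mg at t=18 h): 305·exp(−0.04332·8) = 215.668 mg/L
Dose 5 (15 mg at t=24 h): 15·exp(−0.04332·2) = 13.755 mg/L
C(26) = 92.400 + 161.873 + 106.325 + 215.668 + 13.755 = 590.020 mg/L

590.020 mg/L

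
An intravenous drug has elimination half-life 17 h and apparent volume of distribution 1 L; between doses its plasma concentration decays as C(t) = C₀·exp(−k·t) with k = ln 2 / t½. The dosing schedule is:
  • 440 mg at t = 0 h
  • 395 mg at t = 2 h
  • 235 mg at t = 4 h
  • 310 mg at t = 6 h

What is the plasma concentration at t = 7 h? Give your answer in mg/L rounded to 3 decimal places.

k = ln 2 / 17 = 0.04077 per h
Dose 1 (440 mg at t=0 h): 440·exp(−0.04077·7) = 330.749 mg/L
Dose 2 (395 mg at t=2 h): 395·exp(−0.04077·5) = 322.151 mg/L
Dose 3 (235 mg at t=4 h): 235·exp(−0.04077·3) = 207.943 mg/L
Dose 4 (310 mg at t=6 h): 310·exp(−0.04077·1) = 297.614 mg/L
C(7) = 330.749 + 322.151 + 207.943 + 297.614 = 1158.458 mg/L

1158.458 mg/L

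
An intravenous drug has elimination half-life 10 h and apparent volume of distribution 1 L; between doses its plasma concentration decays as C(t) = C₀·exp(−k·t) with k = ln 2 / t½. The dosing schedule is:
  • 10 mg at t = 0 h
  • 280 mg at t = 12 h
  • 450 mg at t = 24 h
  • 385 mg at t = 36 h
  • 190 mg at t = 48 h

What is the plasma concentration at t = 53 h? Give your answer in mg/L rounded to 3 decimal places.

329.717 mg/L

k = ln 2 / 10 = 0.06931 per h
Dose 1 (10 mg at t=0 h): 10·exp(−0.06931·53) = 0.254 mg/L
Dose 2 (280 mg at t=12 h): 280·exp(−0.06931·41) = 16.328 mg/L
Dose 3 (450 mg at t=24 h): 450·exp(−0.06931·29) = 60.287 mg/L
Dose 4 (385 mg at t=36 h): 385·exp(−0.06931·17) = 118.498 mg/L
Dose 5 (190 mg at t=48 h): 190·exp(−0.06931·5) = 134.350 mg/L
C(53) = 0.254 + 16.328 + 60.287 + 118.498 + 134.350 = 329.717 mg/L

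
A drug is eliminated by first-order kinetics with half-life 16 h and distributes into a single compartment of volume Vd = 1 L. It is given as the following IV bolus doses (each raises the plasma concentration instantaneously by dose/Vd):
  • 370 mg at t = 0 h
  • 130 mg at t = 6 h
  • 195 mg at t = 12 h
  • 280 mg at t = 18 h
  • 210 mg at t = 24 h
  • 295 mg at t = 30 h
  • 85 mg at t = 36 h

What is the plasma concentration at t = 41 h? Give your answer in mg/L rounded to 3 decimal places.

602.235 mg/L

k = ln 2 / 16 = 0.04332 per h
Dose 1 (370 mg at t=0 h): 370·exp(−0.04332·41) = 62.634 mg/L
Dose 2 (130 mg at t=6 h): 130·exp(−0.04332·35) = 28.539 mg/L
Dose 3 (195 mg at t=12 h): 195·exp(−0.04332·29) = 55.516 mg/L
Dose 4 (280 mg at t=18 h): 280·exp(−0.04332·23) = 103.378 mg/L
Dose 5 (210 mg at t=24 h): 210·exp(−0.04332·17) = 100.548 mg/L
Dose 6 (295 mg at t=30 h): 295·exp(−0.04332·11) = 183.174 mg/L
Dose 7 (85 mg at t=36 h): 85·exp(−0.04332·5) = 68.446 mg/L
C(41) = 62.634 + 28.539 + 55.516 + 103.378 + 100.548 + 183.174 + 68.446 = 602.235 mg/L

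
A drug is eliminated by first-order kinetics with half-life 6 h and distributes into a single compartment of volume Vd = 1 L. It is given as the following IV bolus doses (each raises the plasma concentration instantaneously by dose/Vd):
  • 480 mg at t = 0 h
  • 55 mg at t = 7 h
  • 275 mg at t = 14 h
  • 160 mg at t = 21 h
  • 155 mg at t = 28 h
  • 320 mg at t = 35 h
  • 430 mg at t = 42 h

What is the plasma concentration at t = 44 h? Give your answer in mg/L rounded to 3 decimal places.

502.400 mg/L

k = ln 2 / 6 = 0.11552 per h
Dose 1 (480 mg at t=0 h): 480·exp(−0.11552·44) = 2.976 mg/L
Dose 2 (55 mg at t=7 h): 55·exp(−0.11552·37) = 0.766 mg/L
Dose 3 (275 mg at t=14 h): 275·exp(−0.11552·30) = 8.594 mg/L
Dose 4 (160 mg at t=21 h): 160·exp(−0.11552·23) = 11.225 mg/L
Dose 5 (155 mg at t=28 h): 155·exp(−0.11552·16) = 24.411 mg/L
Dose 6 (320 mg at t=35 h): 320·exp(−0.11552·9) = 113.137 mg/L
Dose 7 (430 mg at t=42 h): 430·exp(−0.11552·2) = 341.291 mg/L
C(44) = 2.976 + 0.766 + 8.594 + 11.225 + 24.411 + 113.137 + 341.291 = 502.400 mg/L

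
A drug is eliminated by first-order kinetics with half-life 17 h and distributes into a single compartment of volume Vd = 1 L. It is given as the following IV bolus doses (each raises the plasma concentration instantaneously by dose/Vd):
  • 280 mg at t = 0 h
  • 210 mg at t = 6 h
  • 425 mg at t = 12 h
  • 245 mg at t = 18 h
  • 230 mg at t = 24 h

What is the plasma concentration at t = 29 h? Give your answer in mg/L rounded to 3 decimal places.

k = ln 2 / 17 = 0.04077 per h
Dose 1 (280 mg at t=0 h): 280·exp(−0.04077·29) = 85.829 mg/L
Dose 2 (210 mg at t=6 h): 210·exp(−0.04077·23) = 82.214 mg/L
Dose 3 (425 mg at t=12 h): 425·exp(−0.04077·17) = 212.500 mg/L
Dose 4 (245 mg at t=18 h): 245·exp(−0.04077·11) = 156.452 mg/L
Dose 5 (230 mg at t=24 h): 230·exp(−0.04077·5) = 187.581 mg/L
C(29) = 85.829 + 82.214 + 212.500 + 156.452 + 187.581 = 724.577 mg/L

724.577 mg/L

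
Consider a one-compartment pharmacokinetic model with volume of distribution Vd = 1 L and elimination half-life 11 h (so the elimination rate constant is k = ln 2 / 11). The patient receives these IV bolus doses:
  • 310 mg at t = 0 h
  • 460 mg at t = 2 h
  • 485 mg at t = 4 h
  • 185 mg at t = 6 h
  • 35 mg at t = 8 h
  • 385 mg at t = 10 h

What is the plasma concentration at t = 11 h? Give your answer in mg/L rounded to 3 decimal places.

1253.370 mg/L

k = ln 2 / 11 = 0.06301 per h
Dose 1 (310 mg at t=0 h): 310·exp(−0.06301·11) = 155.000 mg/L
Dose 2 (460 mg at t=2 h): 460·exp(−0.06301·9) = 260.892 mg/L
Dose 3 (485 mg at t=4 h): 485·exp(−0.06301·7) = 312.016 mg/L
Dose 4 (185 mg at t=6 h): 185·exp(−0.06301·5) = 135.002 mg/L
Dose 5 (35 mg at t=8 h): 35·exp(−0.06301·3) = 28.971 mg/L
Dose 6 (385 mg at t=10 h): 385·exp(−0.06301·1) = 361.488 mg/L
C(11) = 155.000 + 260.892 + 312.016 + 135.002 + 28.971 + 361.488 = 1253.370 mg/L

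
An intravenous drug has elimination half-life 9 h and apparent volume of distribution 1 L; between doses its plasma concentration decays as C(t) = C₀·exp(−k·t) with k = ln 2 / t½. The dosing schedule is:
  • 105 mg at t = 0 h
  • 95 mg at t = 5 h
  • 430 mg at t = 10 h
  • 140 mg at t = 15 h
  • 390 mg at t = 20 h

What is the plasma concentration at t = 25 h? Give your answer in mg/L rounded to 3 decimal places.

k = ln 2 / 9 = 0.07702 per h
Dose 1 (105 mg at t=0 h): 105·exp(−0.07702·25) = 15.311 mg/L
Dose 2 (95 mg at t=5 h): 95·exp(−0.07702·20) = 20.360 mg/L
Dose 3 (430 mg at t=10 h): 430·exp(−0.07702·15) = 135.442 mg/L
Dose 4 (140 mg at t=15 h): 140·exp(−0.07702·10) = 64.811 mg/L
Dose 5 (390 mg at t=20 h): 390·exp(−0.07702·5) = 265.354 mg/L
C(25) = 15.311 + 20.360 + 135.442 + 64.811 + 265.354 = 501.277 mg/L

501.277 mg/L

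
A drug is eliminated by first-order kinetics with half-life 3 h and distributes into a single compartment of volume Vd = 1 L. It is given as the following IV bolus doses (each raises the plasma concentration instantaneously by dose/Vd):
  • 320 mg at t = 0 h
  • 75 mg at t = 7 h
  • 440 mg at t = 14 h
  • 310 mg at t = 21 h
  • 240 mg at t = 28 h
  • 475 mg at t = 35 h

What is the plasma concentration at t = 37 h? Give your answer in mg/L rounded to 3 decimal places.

339.221 mg/L

k = ln 2 / 3 = 0.23105 per h
Dose 1 (320 mg at t=0 h): 320·exp(−0.23105·37) = 0.062 mg/L
Dose 2 (75 mg at t=7 h): 75·exp(−0.23105·30) = 0.073 mg/L
Dose 3 (440 mg at t=14 h): 440·exp(−0.23105·23) = 2.165 mg/L
Dose 4 (310 mg at t=21 h): 310·exp(−0.23105·16) = 7.689 mg/L
Dose 5 (240 mg at t=28 h): 240·exp(−0.23105·9) = 30.000 mg/L
Dose 6 (475 mg at t=35 h): 475·exp(−0.23105·2) = 299.231 mg/L
C(37) = 0.062 + 0.073 + 2.165 + 7.689 + 30.000 + 299.231 = 339.221 mg/L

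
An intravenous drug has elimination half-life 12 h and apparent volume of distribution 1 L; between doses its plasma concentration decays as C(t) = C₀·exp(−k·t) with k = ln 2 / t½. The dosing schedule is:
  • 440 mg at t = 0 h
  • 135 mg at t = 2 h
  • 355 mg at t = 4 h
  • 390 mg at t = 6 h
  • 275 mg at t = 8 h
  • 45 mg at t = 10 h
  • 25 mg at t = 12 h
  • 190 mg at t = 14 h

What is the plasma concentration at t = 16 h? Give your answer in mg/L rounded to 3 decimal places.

k = ln 2 / 12 = 0.05776 per h
Dose 1 (440 mg at t=0 h): 440·exp(−0.05776·16) = 174.614 mg/L
Dose 2 (135 mg at t=2 h): 135·exp(−0.05776·14) = 60.136 mg/L
Dose 3 (355 mg at t=4 h): 355·exp(−0.05776·12) = 177.500 mg/L
Dose 4 (390 mg at t=6 h): 390·exp(−0.05776·10) = 218.880 mg/L
Dose 5 (275 mg at t=8 h): 275·exp(−0.05776·8) = 173.239 mg/L
Dose 6 (45 mg at t=10 h): 45·exp(−0.05776·6) = 31.820 mg/L
Dose 7 (25 mg at t=12 h): 25·exp(−0.05776·4) = 19.843 mg/L
Dose 8 (190 mg at t=14 h): 190·exp(−0.05776·2) = 169.271 mg/L
C(16) = 174.614 + 60.136 + 177.500 + 218.880 + 173.239 + 31.820 + 19.843 + 169.271 = 1025.302 mg/L

1025.302 mg/L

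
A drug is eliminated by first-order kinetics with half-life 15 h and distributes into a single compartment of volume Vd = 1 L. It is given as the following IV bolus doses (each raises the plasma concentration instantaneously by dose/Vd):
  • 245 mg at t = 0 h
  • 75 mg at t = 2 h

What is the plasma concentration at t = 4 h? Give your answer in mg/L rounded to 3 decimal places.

272.032 mg/L

k = ln 2 / 15 = 0.04621 per h
Dose 1 (245 mg at t=0 h): 245·exp(−0.04621·4) = 203.653 mg/L
Dose 2 (75 mg at t=2 h): 75·exp(−0.04621·2) = 68.379 mg/L
C(4) = 203.653 + 68.379 = 272.032 mg/L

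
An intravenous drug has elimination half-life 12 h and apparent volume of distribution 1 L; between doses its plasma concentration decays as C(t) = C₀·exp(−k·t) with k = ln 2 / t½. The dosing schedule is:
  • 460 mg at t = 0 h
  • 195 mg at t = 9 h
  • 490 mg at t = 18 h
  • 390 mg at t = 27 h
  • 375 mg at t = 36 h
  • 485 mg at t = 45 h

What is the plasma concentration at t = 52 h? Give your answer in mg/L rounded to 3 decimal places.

672.383 mg/L

k = ln 2 / 12 = 0.05776 per h
Dose 1 (460 mg at t=0 h): 460·exp(−0.05776·52) = 22.819 mg/L
Dose 2 (195 mg at t=9 h): 195·exp(−0.05776·43) = 16.268 mg/L
Dose 3 (490 mg at t=18 h): 490·exp(−0.05776·34) = 68.751 mg/L
Dose 4 (390 mg at t=27 h): 390·exp(−0.05776·25) = 92.028 mg/L
Dose 5 (375 mg at t=36 h): 375·exp(−0.05776·16) = 148.819 mg/L
Dose 6 (485 mg at t=45 h): 485·exp(−0.05776·7) = 323.699 mg/L
C(52) = 22.819 + 16.268 + 68.751 + 92.028 + 148.819 + 323.699 = 672.383 mg/L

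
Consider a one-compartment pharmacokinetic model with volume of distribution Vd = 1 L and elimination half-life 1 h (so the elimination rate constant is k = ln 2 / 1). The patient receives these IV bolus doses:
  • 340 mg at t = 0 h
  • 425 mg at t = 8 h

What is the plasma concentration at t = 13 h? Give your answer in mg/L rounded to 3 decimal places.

13.323 mg/L

k = ln 2 / 1 = 0.69315 per h
Dose 1 (340 mg at t=0 h): 340·exp(−0.69315·13) = 0.042 mg/L
Dose 2 (425 mg at t=8 h): 425·exp(−0.69315·5) = 13.281 mg/L
C(13) = 0.042 + 13.281 = 13.323 mg/L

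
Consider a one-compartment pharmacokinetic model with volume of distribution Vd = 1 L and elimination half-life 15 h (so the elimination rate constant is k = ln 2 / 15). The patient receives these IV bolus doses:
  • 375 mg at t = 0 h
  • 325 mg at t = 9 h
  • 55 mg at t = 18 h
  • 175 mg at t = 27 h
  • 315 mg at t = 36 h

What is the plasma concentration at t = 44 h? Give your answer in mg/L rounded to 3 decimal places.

k = ln 2 / 15 = 0.04621 per h
Dose 1 (375 mg at t=0 h): 375·exp(−0.04621·44) = 49.092 mg/L
Dose 2 (325 mg at t=9 h): 325·exp(−0.04621·35) = 64.488 mg/L
Dose 3 (55 mg at t=18 h): 55·exp(−0.04621·26) = 16.542 mg/L
Dose 4 (175 mg at t=27 h): 175·exp(−0.04621·17) = 79.776 mg/L
Dose 5 (315 mg at t=36 h): 315·exp(−0.04621·8) = 217.651 mg/L
C(44) = 49.092 + 64.488 + 16.542 + 79.776 + 217.651 = 427.549 mg/L

427.549 mg/L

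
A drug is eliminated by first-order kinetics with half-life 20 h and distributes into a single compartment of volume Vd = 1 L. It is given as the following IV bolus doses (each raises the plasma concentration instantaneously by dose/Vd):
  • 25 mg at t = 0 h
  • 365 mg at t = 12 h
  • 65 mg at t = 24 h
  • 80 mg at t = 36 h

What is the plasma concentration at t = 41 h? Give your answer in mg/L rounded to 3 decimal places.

k = ln 2 / 20 = 0.03466 per h
Dose 1 (25 mg at t=0 h): 25·exp(−0.03466·41) = 6.037 mg/L
Dose 2 (365 mg at t=12 h): 365·exp(−0.03466·29) = 133.598 mg/L
Dose 3 (65 mg at t=24 h): 65·exp(−0.03466·17) = 36.061 mg/L
Dose 4 (80 mg at t=36 h): 80·exp(−0.03466·5) = 67.272 mg/L
C(41) = 6.037 + 133.598 + 36.061 + 67.272 = 242.968 mg/L

242.968 mg/L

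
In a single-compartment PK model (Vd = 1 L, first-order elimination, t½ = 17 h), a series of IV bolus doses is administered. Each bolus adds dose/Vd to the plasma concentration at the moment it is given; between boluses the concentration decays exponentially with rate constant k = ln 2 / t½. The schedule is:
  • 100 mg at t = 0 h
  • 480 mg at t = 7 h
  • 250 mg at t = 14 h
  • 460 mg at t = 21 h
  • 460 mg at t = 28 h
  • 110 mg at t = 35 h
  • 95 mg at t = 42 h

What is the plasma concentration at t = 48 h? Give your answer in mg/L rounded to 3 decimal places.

k = ln 2 / 17 = 0.04077 per h
Dose 1 (100 mg at t=0 h): 100·exp(−0.04077·48) = 14.126 mg/L
Dose 2 (480 mg at t=7 h): 480·exp(−0.04077·41) = 90.204 mg/L
Dose 3 (250 mg at t=14 h): 250·exp(−0.04077·34) = 62.500 mg/L
Dose 4 (460 mg at t=21 h): 460·exp(−0.04077·27) = 152.986 mg/L
Dose 5 (460 mg at t=28 h): 460·exp(−0.04077·20) = 203.519 mg/L
Dose 6 (110 mg at t=35 h): 110·exp(−0.04077·13) = 64.743 mg/L
Dose 7 (95 mg at t=42 h): 95·exp(−0.04077·6) = 74.384 mg/L
C(48) = 14.126 + 90.204 + 62.500 + 152.986 + 203.519 + 64.743 + 74.384 = 662.462 mg/L

662.462 mg/L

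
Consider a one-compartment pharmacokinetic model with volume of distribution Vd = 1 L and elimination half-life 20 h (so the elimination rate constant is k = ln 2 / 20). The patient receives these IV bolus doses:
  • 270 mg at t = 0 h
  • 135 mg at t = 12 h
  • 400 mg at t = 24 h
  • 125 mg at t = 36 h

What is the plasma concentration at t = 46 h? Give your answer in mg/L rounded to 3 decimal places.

371.373 mg/L

k = ln 2 / 20 = 0.03466 per h
Dose 1 (270 mg at t=0 h): 270·exp(−0.03466·46) = 54.827 mg/L
Dose 2 (135 mg at t=12 h): 135·exp(−0.03466·34) = 41.551 mg/L
Dose 3 (400 mg at t=24 h): 400·exp(−0.03466·22) = 186.607 mg/L
Dose 4 (125 mg at t=36 h): 125·exp(−0.03466·10) = 88.388 mg/L
C(46) = 54.827 + 41.551 + 186.607 + 88.388 = 371.373 mg/L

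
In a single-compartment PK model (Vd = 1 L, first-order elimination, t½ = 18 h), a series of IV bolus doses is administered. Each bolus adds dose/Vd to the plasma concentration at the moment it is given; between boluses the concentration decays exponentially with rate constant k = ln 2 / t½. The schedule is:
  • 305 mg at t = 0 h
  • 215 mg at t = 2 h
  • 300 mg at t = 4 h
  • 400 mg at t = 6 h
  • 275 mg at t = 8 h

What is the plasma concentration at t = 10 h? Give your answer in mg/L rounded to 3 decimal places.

k = ln 2 / 18 = 0.03851 per h
Dose 1 (305 mg at t=0 h): 305·exp(−0.03851·10) = 207.520 mg/L
Dose 2 (215 mg at t=2 h): 215·exp(−0.03851·8) = 157.996 mg/L
Dose 3 (300 mg at t=4 h): 300·exp(−0.03851·6) = 238.110 mg/L
Dose 4 (400 mg at t=6 h): 400·exp(−0.03851·4) = 342.898 mg/L
Dose 5 (275 mg at t=8 h): 275·exp(−0.03851·2) = 254.616 mg/L
C(10) = 207.520 + 157.996 + 238.110 + 342.898 + 254.616 = 1201.140 mg/L

1201.140 mg/L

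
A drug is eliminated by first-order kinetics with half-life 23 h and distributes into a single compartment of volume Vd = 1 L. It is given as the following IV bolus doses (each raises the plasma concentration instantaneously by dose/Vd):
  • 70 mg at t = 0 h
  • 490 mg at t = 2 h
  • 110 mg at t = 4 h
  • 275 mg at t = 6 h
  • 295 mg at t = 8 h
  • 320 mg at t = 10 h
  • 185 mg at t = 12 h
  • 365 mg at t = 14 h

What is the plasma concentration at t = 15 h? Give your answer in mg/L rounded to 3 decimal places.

1701.648 mg/L

k = ln 2 / 23 = 0.03014 per h
Dose 1 (70 mg at t=0 h): 70·exp(−0.03014·15) = 44.542 mg/L
Dose 2 (490 mg at t=2 h): 490·exp(−0.03014·13) = 331.168 mg/L
Dose 3 (110 mg at t=4 h): 110·exp(−0.03014·11) = 78.963 mg/L
Dose 4 (275 mg at t=6 h): 275·exp(−0.03014·9) = 209.671 mg/L
Dose 5 (295 mg at t=8 h): 295·exp(−0.03014·7) = 238.893 mg/L
Dose 6 (320 mg at t=10 h): 320·exp(−0.03014·5) = 275.238 mg/L
Dose 7 (185 mg at t=12 h): 185·exp(−0.03014·3) = 169.008 mg/L
Dose 8 (365 mg at t=14 h): 365·exp(−0.03014·1) = 354.164 mg/L
C(15) = 44.542 + 331.168 + 78.963 + 209.671 + 238.893 + 275.238 + 169.008 + 354.164 = 1701.648 mg/L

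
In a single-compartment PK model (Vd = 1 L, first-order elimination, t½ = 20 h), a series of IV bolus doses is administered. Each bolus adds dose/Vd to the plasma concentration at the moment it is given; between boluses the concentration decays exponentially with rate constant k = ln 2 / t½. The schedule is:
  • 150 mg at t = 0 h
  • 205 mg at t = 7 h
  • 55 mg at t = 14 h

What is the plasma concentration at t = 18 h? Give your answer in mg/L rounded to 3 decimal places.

k = ln 2 / 20 = 0.03466 per h
Dose 1 (150 mg at t=0 h): 150·exp(−0.03466·18) = 80.383 mg/L
Dose 2 (205 mg at t=7 h): 205·exp(−0.03466·11) = 140.019 mg/L
Dose 3 (55 mg at t=14 h): 55·exp(−0.03466·4) = 47.880 mg/L
C(18) = 80.383 + 140.019 + 47.880 = 268.282 mg/L

268.282 mg/L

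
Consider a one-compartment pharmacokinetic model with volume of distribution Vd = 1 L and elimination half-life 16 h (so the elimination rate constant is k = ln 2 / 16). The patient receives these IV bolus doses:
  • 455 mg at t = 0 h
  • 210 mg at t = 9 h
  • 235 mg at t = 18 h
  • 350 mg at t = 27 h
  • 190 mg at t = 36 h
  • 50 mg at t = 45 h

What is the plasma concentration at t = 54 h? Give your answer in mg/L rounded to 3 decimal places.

352.787 mg/L

k = ln 2 / 16 = 0.04332 per h
Dose 1 (455 mg at t=0 h): 455·exp(−0.04332·54) = 43.857 mg/L
Dose 2 (210 mg at t=9 h): 210·exp(−0.04332·45) = 29.893 mg/L
Dose 3 (235 mg at t=18 h): 235·exp(−0.04332·36) = 49.403 mg/L
Dose 4 (350 mg at t=27 h): 350·exp(−0.04332·27) = 108.663 mg/L
Dose 5 (190 mg at t=36 h): 190·exp(−0.04332·18) = 87.115 mg/L
Dose 6 (50 mg at t=45 h): 50·exp(−0.04332·9) = 33.856 mg/L
C(54) = 43.857 + 29.893 + 49.403 + 108.663 + 87.115 + 33.856 = 352.787 mg/L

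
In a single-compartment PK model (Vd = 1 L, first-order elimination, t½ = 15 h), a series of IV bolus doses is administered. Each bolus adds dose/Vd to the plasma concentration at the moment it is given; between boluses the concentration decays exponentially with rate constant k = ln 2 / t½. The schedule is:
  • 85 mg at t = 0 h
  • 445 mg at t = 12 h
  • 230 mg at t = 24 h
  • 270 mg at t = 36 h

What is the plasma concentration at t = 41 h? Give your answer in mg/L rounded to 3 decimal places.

448.441 mg/L

k = ln 2 / 15 = 0.04621 per h
Dose 1 (85 mg at t=0 h): 85·exp(−0.04621·41) = 12.782 mg/L
Dose 2 (445 mg at t=12 h): 445·exp(−0.04621·29) = 116.511 mg/L
Dose 3 (230 mg at t=24 h): 230·exp(−0.04621·17) = 104.848 mg/L
Dose 4 (270 mg at t=36 h): 270·exp(−0.04621·5) = 214.299 mg/L
C(41) = 12.782 + 116.511 + 104.848 + 214.299 = 448.441 mg/L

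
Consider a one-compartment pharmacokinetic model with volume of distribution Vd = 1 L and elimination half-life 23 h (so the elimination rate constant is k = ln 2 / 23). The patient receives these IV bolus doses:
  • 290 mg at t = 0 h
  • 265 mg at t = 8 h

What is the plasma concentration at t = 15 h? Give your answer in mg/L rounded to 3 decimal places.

399.132 mg/L

k = ln 2 / 23 = 0.03014 per h
Dose 1 (290 mg at t=0 h): 290·exp(−0.03014·15) = 184.533 mg/L
Dose 2 (265 mg at t=8 h): 265·exp(−0.03014·7) = 214.599 mg/L
C(15) = 184.533 + 214.599 = 399.132 mg/L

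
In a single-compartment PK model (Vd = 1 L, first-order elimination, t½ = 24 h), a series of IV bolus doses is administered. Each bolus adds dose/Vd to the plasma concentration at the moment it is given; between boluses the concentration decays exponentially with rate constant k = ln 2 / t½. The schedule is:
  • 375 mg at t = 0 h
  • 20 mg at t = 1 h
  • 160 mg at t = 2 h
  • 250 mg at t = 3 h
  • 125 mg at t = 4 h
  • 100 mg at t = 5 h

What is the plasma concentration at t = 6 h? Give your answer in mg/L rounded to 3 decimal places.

919.579 mg/L

k = ln 2 / 24 = 0.02888 per h
Dose 1 (375 mg at t=0 h): 375·exp(−0.02888·6) = 315.336 mg/L
Dose 2 (20 mg at t=1 h): 20·exp(−0.02888·5) = 17.311 mg/L
Dose 3 (160 mg at t=2 h): 160·exp(−0.02888·4) = 142.544 mg/L
Dose 4 (250 mg at t=3 h): 250·exp(−0.02888·3) = 229.251 mg/L
Dose 5 (125 mg at t=4 h): 125·exp(−0.02888·2) = 117.984 mg/L
Dose 6 (100 mg at t=5 h): 100·exp(−0.02888·1) = 97.153 mg/L
C(6) = 315.336 + 17.311 + 142.544 + 229.251 + 117.984 + 97.153 = 919.579 mg/L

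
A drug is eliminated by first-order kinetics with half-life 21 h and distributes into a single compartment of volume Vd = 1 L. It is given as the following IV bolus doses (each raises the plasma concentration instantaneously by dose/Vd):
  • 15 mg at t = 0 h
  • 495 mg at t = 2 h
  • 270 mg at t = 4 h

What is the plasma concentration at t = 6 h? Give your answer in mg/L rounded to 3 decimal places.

698.833 mg/L

k = ln 2 / 21 = 0.03301 per h
Dose 1 (15 mg at t=0 h): 15·exp(−0.03301·6) = 12.305 mg/L
Dose 2 (495 mg at t=2 h): 495·exp(−0.03301·4) = 433.777 mg/L
Dose 3 (270 mg at t=4 h): 270·exp(−0.03301·2) = 252.752 mg/L
C(6) = 12.305 + 433.777 + 252.752 = 698.833 mg/L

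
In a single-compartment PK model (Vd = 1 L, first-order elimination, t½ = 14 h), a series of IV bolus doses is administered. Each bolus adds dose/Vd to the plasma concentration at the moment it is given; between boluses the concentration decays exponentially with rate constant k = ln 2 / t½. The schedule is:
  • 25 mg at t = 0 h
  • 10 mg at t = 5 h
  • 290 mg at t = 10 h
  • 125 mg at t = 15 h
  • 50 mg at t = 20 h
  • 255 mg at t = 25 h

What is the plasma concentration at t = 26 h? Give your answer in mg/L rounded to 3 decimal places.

k = ln 2 / 14 = 0.04951 per h
Dose 1 (25 mg at t=0 h): 25·exp(−0.04951·26) = 6.901 mg/L
Dose 2 (10 mg at t=5 h): 10·exp(−0.04951·21) = 3.536 mg/L
Dose 3 (290 mg at t=10 h): 290·exp(−0.04951·16) = 131.330 mg/L
Dose 4 (125 mg at t=15 h): 125·exp(−0.04951·11) = 72.508 mg/L
Dose 5 (50 mg at t=20 h): 50·exp(−0.04951·6) = 37.150 mg/L
Dose 6 (255 mg at t=25 h): 255·exp(−0.04951·1) = 242.682 mg/L
C(26) = 6.901 + 3.536 + 131.330 + 72.508 + 37.150 + 242.682 = 494.106 mg/L

494.106 mg/L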